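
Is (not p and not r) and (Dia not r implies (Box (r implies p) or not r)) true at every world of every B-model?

No, not valid

Tableau for the negation not ((not p and not r) and (Dia not r implies (Box (r implies p) or not r))):
1. not ((not p and not r) and (Dia not r implies (Box (r implies p) or not r))), u
2. not (Dia not r implies (Box (r implies p) or not r)), u
3. Dia not r, u
4. not (Box (r implies p) or not r), u
5. not Box (r implies p), u
6. r, u
7. not r, v
8. not (r implies p), w
9. r, w
10. not p, w
Accessibility: uRu, uRv, uRw, vRu, vRv, wRu, wRw
The negation has an open branch (countermodel exists).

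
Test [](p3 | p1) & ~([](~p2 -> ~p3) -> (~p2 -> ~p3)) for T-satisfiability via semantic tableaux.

1. [](p3 | p1) & ~([](~p2 -> ~p3) -> (~p2 -> ~p3)), 0
2. [](p3 | p1), 0   [&-rule on 1]
3. ~([](~p2 -> ~p3) -> (~p2 -> ~p3)), 0   [&-rule on 1]
4. [](~p2 -> ~p3), 0   [~->-rule on 3]
5. ~(~p2 -> ~p3), 0   [~->-rule on 3]
6. ~p2, 0   [~->-rule on 5]
7. p3, 0   [~->-rule on 5]
8. p3 | p1, 0   [[]-rule on 2 via 0R0]
9. ~p2 -> ~p3, 0   [[]-rule on 4 via 0R0]
10. p1, 0   [|-rule on 8 (branches; this branch)]
11. ~p3, 0   [->-rule on 9 (branches; this branch)]
Accessibility: 0R0
Branch closes: p3 and ~p3 both at 0.
Every branch closes; the branch above is one of them.

Unsatisfiable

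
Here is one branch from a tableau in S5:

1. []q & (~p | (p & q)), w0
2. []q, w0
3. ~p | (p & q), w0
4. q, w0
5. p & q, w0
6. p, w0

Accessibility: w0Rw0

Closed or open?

Open

No world carries both an atom and its negation.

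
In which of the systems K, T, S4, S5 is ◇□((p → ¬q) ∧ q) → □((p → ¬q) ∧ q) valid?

S4-tableau for the negation ¬(◇□((p → ¬q) ∧ q) → □((p → ¬q) ∧ q)):
1. ¬(◇□((p → ¬q) ∧ q) → □((p → ¬q) ∧ q)), 0
2. ◇□((p → ¬q) ∧ q), 0   [¬→-rule on 1]
3. ¬□((p → ¬q) ∧ q), 0   [¬→-rule on 1]
4. □((p → ¬q) ∧ q), 1   [◇-rule on 2: fresh world 1, 0R1]
5. (p → ¬q) ∧ q, 1   [□-rule on 4 via 1R1]
6. p → ¬q, 1   [∧-rule on 5]
7. q, 1   [∧-rule on 5]
8. ¬p, 1   [→-rule on 6 (branches; this branch)]
9. ¬((p → ¬q) ∧ q), 2   [¬□-rule on 3: fresh world 2, 0R2]
10. ¬q, 2   [¬∧-rule on 9 (branches; this branch)]
Accessibility: 0R0, 0R1, 0R2, 1R1, 2R2
Complete open branch: countermodel on an S4-frame, so not valid in S4, nor in K, T (the same frame is also a K-frame and a T-frame).
S5-tableau for the negation ¬(◇□((p → ¬q) ∧ q) → □((p → ¬q) ∧ q)):
1. ¬(◇□((p → ¬q) ∧ q) → □((p → ¬q) ∧ q)), 0
2. ◇□((p → ¬q) ∧ q), 0   [¬→-rule on 1]
3. ¬□((p → ¬q) ∧ q), 0   [¬→-rule on 1]
4. □((p → ¬q) ∧ q), 1   [◇-rule on 2: fresh world 1, 0R1]
5. (p → ¬q) ∧ q, 0   [□-rule on 4 via 1R0]
6. p → ¬q, 0   [∧-rule on 5]
7. q, 0   [∧-rule on 5]
8. (p → ¬q) ∧ q, 1   [□-rule on 4 via 1R1]
9. p → ¬q, 1   [∧-rule on 8]
10. q, 1   [∧-rule on 8]
11. ¬p, 0   [→-rule on 6 (branches; this branch)]
12. ¬p, 1   [→-rule on 9 (branches; this branch)]
13. ¬((p → ¬q) ∧ q), 2   [¬□-rule on 3: fresh world 2, 0R2]
14. (p → ¬q) ∧ q, 2   [□-rule on 4 via 1R2]
15. p → ¬q, 2   [∧-rule on 14]
16. q, 2   [∧-rule on 14]
17. ¬(p → ¬q), 2   [¬∧-rule on 13 (branches; this branch)]
18. p, 2   [¬→-rule on 17]
19. ¬q, 2   [→-rule on 15 (branches; this branch)]
Accessibility: 0R0, 0R1, 0R2, 1R0, 1R1, 1R2, 2R0, 2R1, 2R2
Branch closes: q and ¬q both at 2.
Every branch closes (one shown): valid in S5.

S5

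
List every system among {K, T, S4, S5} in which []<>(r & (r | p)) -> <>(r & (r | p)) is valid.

K-tableau for the negation ~([]<>(r & (r | p)) -> <>(r & (r | p))):
1. ~([]<>(r & (r | p)) -> <>(r & (r | p))), u
2. []<>(r & (r | p)), u
3. ~<>(r & (r | p)), u
Complete open branch: countermodel on a K-frame, so not valid in K.
T-tableau for the negation ~([]<>(r & (r | p)) -> <>(r & (r | p))):
1. ~([]<>(r & (r | p)) -> <>(r & (r | p))), u
2. []<>(r & (r | p)), u
3. ~<>(r & (r | p)), u
4. <>(r & (r | p)), u
5. ~(r & (r | p)), u
6. ~(r | p), u
7. ~r, u
8. ~p, u
9. r & (r | p), v
10. r, v
11. r | p, v
12. <>(r & (r | p)), v
13. ~(r & (r | p)), v
14. p, v
15. ~(r | p), v
16. ~r, v
17. ~p, v
Accessibility: uRu, uRv, vRv
Branch closes: r and ~r both at v.
Every branch closes (one shown): valid in T, hence also in S4, S5 (every theorem of T is a theorem of S4 and S5).

T, S4, S5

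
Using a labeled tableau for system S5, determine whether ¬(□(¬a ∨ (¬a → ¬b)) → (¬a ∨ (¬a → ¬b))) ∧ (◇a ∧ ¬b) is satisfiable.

Unsatisfiable

1. ¬(□(¬a ∨ (¬a → ¬b)) → (¬a ∨ (¬a → ¬b))) ∧ (◇a ∧ ¬b), w0
2. ¬(□(¬a ∨ (¬a → ¬b)) → (¬a ∨ (¬a → ¬b))), w0   [∧-rule on 1]
3. ◇a ∧ ¬b, w0   [∧-rule on 1]
4. □(¬a ∨ (¬a → ¬b)), w0   [¬→-rule on 2]
5. ¬(¬a ∨ (¬a → ¬b)), w0   [¬→-rule on 2]
6. ◇a, w0   [∧-rule on 3]
7. ¬b, w0   [∧-rule on 3]
8. a, w0   [¬∨-rule on 5]
9. ¬(¬a → ¬b), w0   [¬∨-rule on 5]
10. ¬a, w0   [¬→-rule on 9]
11. b, w0   [¬→-rule on 9]
Accessibility: w0Rw0
Branch closes: a and ¬a both at w0.
All branches of the tableau close; one closing branch shown above.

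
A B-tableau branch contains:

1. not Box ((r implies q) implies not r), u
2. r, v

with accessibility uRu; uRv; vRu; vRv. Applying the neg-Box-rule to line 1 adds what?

a fresh world w with uRw, and not ((r implies q) implies not r) at w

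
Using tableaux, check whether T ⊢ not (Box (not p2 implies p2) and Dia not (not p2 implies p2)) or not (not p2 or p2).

Yes, valid

Tableau for the negation not (not (Box (not p2 implies p2) and Dia not (not p2 implies p2)) or not (not p2 or p2)):
1. not (not (Box (not p2 implies p2) and Dia not (not p2 implies p2)) or not (not p2 or p2)), u
2. Box (not p2 implies p2) and Dia not (not p2 implies p2), u
3. not p2 or p2, u
4. Box (not p2 implies p2), u
5. Dia not (not p2 implies p2), u
6. not p2 implies p2, u
7. p2, u
8. not (not p2 implies p2), v
9. not p2, v
10. not p2 implies p2, v
11. p2, v
Accessibility: uRu, uRv, vRv
Branch closes: p2 and not p2 both at v.
Every branch of the negation's tableau closes; the branch above is one of them.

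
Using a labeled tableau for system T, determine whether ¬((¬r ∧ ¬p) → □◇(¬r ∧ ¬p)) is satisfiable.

1. ¬((¬r ∧ ¬p) → □◇(¬r ∧ ¬p)), 0
2. ¬r ∧ ¬p, 0   [¬→-rule on 1]
3. ¬□◇(¬r ∧ ¬p), 0   [¬→-rule on 1]
4. ¬r, 0   [∧-rule on 2]
5. ¬p, 0   [∧-rule on 2]
6. ¬◇(¬r ∧ ¬p), 1   [¬□-rule on 3: fresh world 1, 0R1]
7. ¬(¬r ∧ ¬p), 1   [¬◇-rule on 6 via 1R1]
8. p, 1   [¬∧-rule on 7 (branches; this branch)]
Accessibility: 0R0, 0R1, 1R1

Satisfiable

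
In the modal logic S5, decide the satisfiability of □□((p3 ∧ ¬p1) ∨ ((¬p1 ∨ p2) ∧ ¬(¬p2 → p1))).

1. □□((p3 ∧ ¬p1) ∨ ((¬p1 ∨ p2) ∧ ¬(¬p2 → p1))), 0
2. □((p3 ∧ ¬p1) ∨ ((¬p1 ∨ p2) ∧ ¬(¬p2 → p1))), 0   [□-rule on 1 via 0R0]
3. (p3 ∧ ¬p1) ∨ ((¬p1 ∨ p2) ∧ ¬(¬p2 → p1)), 0   [□-rule on 2 via 0R0]
4. (¬p1 ∨ p2) ∧ ¬(¬p2 → p1), 0   [∨-rule on 3 (branches; this branch)]
5. ¬p1 ∨ p2, 0   [∧-rule on 4]
6. ¬(¬p2 → p1), 0   [∧-rule on 4]
7. ¬p2, 0   [¬→-rule on 6]
8. ¬p1, 0   [¬→-rule on 6]
Accessibility: 0R0

Yes, satisfiable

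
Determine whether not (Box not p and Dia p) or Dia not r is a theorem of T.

Valid

Tableau for the negation not (not (Box not p and Dia p) or Dia not r):
1. not (not (Box not p and Dia p) or Dia not r), 0
2. Box not p and Dia p, 0
3. not Dia not r, 0
4. Box not p, 0
5. Dia p, 0
6. r, 0
7. not p, 0
8. p, 1
9. r, 1
10. not p, 1
Accessibility: 0R0, 0R1, 1R1
Branch closes: p and not p both at 1.
All branches of the negation close; one closing branch shown above.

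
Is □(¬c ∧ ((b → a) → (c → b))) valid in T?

Tableau for the negation ¬□(¬c ∧ ((b → a) → (c → b))):
1. ¬□(¬c ∧ ((b → a) → (c → b))), 0
2. ¬(¬c ∧ ((b → a) → (c → b))), 1   [¬□-rule on 1: fresh world 1, 0R1]
3. ¬((b → a) → (c → b)), 1   [¬∧-rule on 2 (branches; this branch)]
4. b → a, 1   [¬→-rule on 3]
5. ¬(c → b), 1   [¬→-rule on 3]
6. c, 1   [¬→-rule on 5]
7. ¬b, 1   [¬→-rule on 5]
8. a, 1   [→-rule on 4 (branches; this branch)]
Accessibility: 0R0, 0R1, 1R1
The negation has an open branch (countermodel exists).

No, not valid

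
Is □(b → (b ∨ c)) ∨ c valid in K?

Tableau for the negation ¬(□(b → (b ∨ c)) ∨ c):
1. ¬(□(b → (b ∨ c)) ∨ c), u
2. ¬□(b → (b ∨ c)), u
3. ¬c, u
4. ¬(b → (b ∨ c)), v
5. b, v
6. ¬(b ∨ c), v
7. ¬b, v
8. ¬c, v
Accessibility: uRv
Branch closes: b and ¬b both at v.
All branches of the negation close; one closing branch shown above.

Valid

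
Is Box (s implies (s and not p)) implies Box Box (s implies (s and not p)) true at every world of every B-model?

Tableau for the negation not (Box (s implies (s and not p)) implies Box Box (s implies (s and not p))):
1. not (Box (s implies (s and not p)) implies Box Box (s implies (s and not p))), w0
2. Box (s implies (s and not p)), w0
3. not Box Box (s implies (s and not p)), w0
4. s implies (s and not p), w0
5. s and not p, w0
6. s, w0
7. not p, w0
8. not Box (s implies (s and not p)), w1
9. s implies (s and not p), w1
10. s and not p, w1
11. s, w1
12. not p, w1
13. not (s implies (s and not p)), w2
14. s, w2
15. not (s and not p), w2
16. p, w2
Accessibility: w0Rw0, w0Rw1, w1Rw0, w1Rw1, w1Rw2, w2Rw1, w2Rw2
The negation has an open branch (countermodel exists).

Not valid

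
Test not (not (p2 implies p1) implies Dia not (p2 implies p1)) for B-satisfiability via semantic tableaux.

1. not (not (p2 implies p1) implies Dia not (p2 implies p1)), w0
2. not (p2 implies p1), w0
3. not Dia not (p2 implies p1), w0
4. p2, w0
5. not p1, w0
6. p2 implies p1, w0
7. p1, w0
Accessibility: w0Rw0
Branch closes: p1 and not p1 both at w0.
Every branch closes; the branch above is one of them.

No, unsatisfiable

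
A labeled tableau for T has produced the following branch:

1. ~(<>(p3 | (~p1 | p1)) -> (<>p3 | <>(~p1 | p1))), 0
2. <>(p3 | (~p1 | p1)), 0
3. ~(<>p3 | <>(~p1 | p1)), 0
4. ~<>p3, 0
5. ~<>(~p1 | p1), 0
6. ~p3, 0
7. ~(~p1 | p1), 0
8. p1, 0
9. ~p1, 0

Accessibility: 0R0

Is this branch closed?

Closed

Both p1 and ~p1 appear at 0.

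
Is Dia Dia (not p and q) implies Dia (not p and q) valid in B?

Not valid

Tableau for the negation not (Dia Dia (not p and q) implies Dia (not p and q)):
1. not (Dia Dia (not p and q) implies Dia (not p and q)), w0
2. Dia Dia (not p and q), w0   [neg-implies-rule on 1]
3. not Dia (not p and q), w0   [neg-implies-rule on 1]
4. not (not p and q), w0   [neg-Dia-rule on 3 via w0Rw0]
5. not q, w0   [neg-and-rule on 4 (branches; this branch)]
6. Dia (not p and q), w1   [Dia-rule on 2: fresh world w1, w0Rw1]
7. not (not p and q), w1   [neg-Dia-rule on 3 via w0Rw1]
8. not q, w1   [neg-and-rule on 7 (branches; this branch)]
9. not p and q, w2   [Dia-rule on 6: fresh world w2, w1Rw2]
10. not p, w2   [and-rule on 9]
11. q, w2   [and-rule on 9]
Accessibility: w0Rw0, w0Rw1, w1Rw0, w1Rw1, w1Rw2, w2Rw1, w2Rw2
The negation has an open branch (countermodel exists).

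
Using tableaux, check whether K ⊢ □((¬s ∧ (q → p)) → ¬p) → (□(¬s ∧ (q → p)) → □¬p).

Valid in K

Tableau for the negation ¬(□((¬s ∧ (q → p)) → ¬p) → (□(¬s ∧ (q → p)) → □¬p)):
1. ¬(□((¬s ∧ (q → p)) → ¬p) → (□(¬s ∧ (q → p)) → □¬p)), 0
2. □((¬s ∧ (q → p)) → ¬p), 0
3. ¬(□(¬s ∧ (q → p)) → □¬p), 0
4. □(¬s ∧ (q → p)), 0
5. ¬□¬p, 0
6. p, 1
7. (¬s ∧ (q → p)) → ¬p, 1
8. ¬s ∧ (q → p), 1
9. ¬s, 1
10. q → p, 1
11. ¬(¬s ∧ (q → p)), 1
12. ¬(q → p), 1
13. q, 1
14. ¬p, 1
Accessibility: 0R1
Branch closes: p and ¬p both at 1.
All branches of the negation close; one closing branch shown above.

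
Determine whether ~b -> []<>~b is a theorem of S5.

Tableau for the negation ~(~b -> []<>~b):
1. ~(~b -> []<>~b), 0
2. ~b, 0
3. ~[]<>~b, 0
4. ~<>~b, 1
5. b, 0
Accessibility: 0R0, 0R1, 1R0, 1R1
Branch closes: b and ~b both at 0.
Every branch of the negation's tableau closes; the branch above is one of them.

Valid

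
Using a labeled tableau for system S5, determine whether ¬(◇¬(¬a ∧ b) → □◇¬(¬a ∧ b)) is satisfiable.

Unsatisfiable (every branch closes)

1. ¬(◇¬(¬a ∧ b) → □◇¬(¬a ∧ b)), w0
2. ◇¬(¬a ∧ b), w0
3. ¬□◇¬(¬a ∧ b), w0
4. ¬(¬a ∧ b), w1
5. ¬b, w1
6. ¬◇¬(¬a ∧ b), w2
7. ¬a ∧ b, w0
8. ¬a, w0
9. b, w0
10. ¬a ∧ b, w1
11. ¬a, w1
12. b, w1
Accessibility: w0Rw0, w0Rw1, w0Rw2, w1Rw0, w1Rw1, w1Rw2, w2Rw0, w2Rw1, w2Rw2
Branch closes: b and ¬b both at w1.
(One branch shown.) All branches close.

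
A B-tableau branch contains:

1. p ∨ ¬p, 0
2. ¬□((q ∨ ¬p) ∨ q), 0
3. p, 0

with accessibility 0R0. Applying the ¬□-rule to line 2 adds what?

a fresh world 1 with 0R1, and ¬((q ∨ ¬p) ∨ q) at 1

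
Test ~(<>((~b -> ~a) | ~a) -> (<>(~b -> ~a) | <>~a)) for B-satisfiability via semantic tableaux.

1. ~(<>((~b -> ~a) | ~a) -> (<>(~b -> ~a) | <>~a)), w0
2. <>((~b -> ~a) | ~a), w0
3. ~(<>(~b -> ~a) | <>~a), w0
4. ~<>(~b -> ~a), w0
5. ~<>~a, w0
6. ~(~b -> ~a), w0
7. ~b, w0
8. a, w0
9. (~b -> ~a) | ~a, w1
10. ~(~b -> ~a), w1
11. ~b, w1
12. a, w1
13. ~b -> ~a, w1
14. ~a, w1
Accessibility: w0Rw0, w0Rw1, w1Rw0, w1Rw1
Branch closes: a and ~a both at w1.
All branches of the tableau close; one closing branch shown above.

No, unsatisfiable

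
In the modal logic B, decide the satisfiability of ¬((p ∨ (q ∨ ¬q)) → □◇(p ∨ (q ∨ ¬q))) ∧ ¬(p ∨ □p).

1. ¬((p ∨ (q ∨ ¬q)) → □◇(p ∨ (q ∨ ¬q))) ∧ ¬(p ∨ □p), u
2. ¬((p ∨ (q ∨ ¬q)) → □◇(p ∨ (q ∨ ¬q))), u
3. ¬(p ∨ □p), u
4. p ∨ (q ∨ ¬q), u
5. ¬□◇(p ∨ (q ∨ ¬q)), u
6. ¬p, u
7. ¬□p, u
8. q ∨ ¬q, u
9. ¬q, u
10. ¬◇(p ∨ (q ∨ ¬q)), v
11. ¬(p ∨ (q ∨ ¬q)), u
12. ¬(q ∨ ¬q), u
13. q, u
Accessibility: uRu, uRv, vRu, vRv
Branch closes: q and ¬q both at u.
(One branch shown.) All branches close.

No, unsatisfiable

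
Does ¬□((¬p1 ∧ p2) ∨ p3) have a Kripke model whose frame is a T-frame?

Satisfiable (open branch found)

1. ¬□((¬p1 ∧ p2) ∨ p3), 0
2. ¬((¬p1 ∧ p2) ∨ p3), 1
3. ¬(¬p1 ∧ p2), 1
4. ¬p3, 1
5. ¬p2, 1
Accessibility: 0R0, 0R1, 1R1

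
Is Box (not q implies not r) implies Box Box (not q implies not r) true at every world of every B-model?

Tableau for the negation not (Box (not q implies not r) implies Box Box (not q implies not r)):
1. not (Box (not q implies not r) implies Box Box (not q implies not r)), 0
2. Box (not q implies not r), 0   [neg-implies-rule on 1]
3. not Box Box (not q implies not r), 0   [neg-implies-rule on 1]
4. not q implies not r, 0   [Box-rule on 2 via 0R0]
5. not r, 0   [implies-rule on 4 (branches; this branch)]
6. not Box (not q implies not r), 1   [neg-Box-rule on 3: fresh world 1, 0R1]
7. not q implies not r, 1   [Box-rule on 2 via 0R1]
8. not r, 1   [implies-rule on 7 (branches; this branch)]
9. not (not q implies not r), 2   [neg-Box-rule on 6: fresh world 2, 1R2]
10. not q, 2   [neg-implies-rule on 9]
11. r, 2   [neg-implies-rule on 9]
Accessibility: 0R0, 0R1, 1R0, 1R1, 1R2, 2R1, 2R2
The negation has an open branch (countermodel exists).

Invalid (countermodel exists)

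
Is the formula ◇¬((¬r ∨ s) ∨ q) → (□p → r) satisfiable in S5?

Yes, satisfiable

1. ◇¬((¬r ∨ s) ∨ q) → (□p → r), w0
2. □p → r, w0
3. r, w0
Accessibility: w0Rw0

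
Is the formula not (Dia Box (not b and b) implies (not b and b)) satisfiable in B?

No, unsatisfiable

1. not (Dia Box (not b and b) implies (not b and b)), 0
2. Dia Box (not b and b), 0
3. not (not b and b), 0
4. not b, 0
5. Box (not b and b), 1
6. not b and b, 0
7. b, 0
Accessibility: 0R0, 0R1, 1R0, 1R1
Branch closes: b and not b both at 0.
Every branch closes; the branch above is one of them.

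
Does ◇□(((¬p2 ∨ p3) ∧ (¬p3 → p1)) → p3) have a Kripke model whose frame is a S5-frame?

1. ◇□(((¬p2 ∨ p3) ∧ (¬p3 → p1)) → p3), u
2. □(((¬p2 ∨ p3) ∧ (¬p3 → p1)) → p3), v
3. ((¬p2 ∨ p3) ∧ (¬p3 → p1)) → p3, u
4. ((¬p2 ∨ p3) ∧ (¬p3 → p1)) → p3, v
5. p3, u
6. p3, v
Accessibility: uRu, uRv, vRu, vRv

Satisfiable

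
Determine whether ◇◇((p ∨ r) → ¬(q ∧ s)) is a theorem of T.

Tableau for the negation ¬◇◇((p ∨ r) → ¬(q ∧ s)):
1. ¬◇◇((p ∨ r) → ¬(q ∧ s)), w0
2. ¬◇((p ∨ r) → ¬(q ∧ s)), w0   [¬◇-rule on 1 via w0Rw0]
3. ¬((p ∨ r) → ¬(q ∧ s)), w0   [¬◇-rule on 2 via w0Rw0]
4. p ∨ r, w0   [¬→-rule on 3]
5. q ∧ s, w0   [¬→-rule on 3]
6. q, w0   [∧-rule on 5]
7. s, w0   [∧-rule on 5]
8. r, w0   [∨-rule on 4 (branches; this branch)]
Accessibility: w0Rw0
The negation has an open branch (countermodel exists).

No, not valid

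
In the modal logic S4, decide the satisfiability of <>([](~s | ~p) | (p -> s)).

1. <>([](~s | ~p) | (p -> s)), w0
2. [](~s | ~p) | (p -> s), w1
3. p -> s, w1
4. s, w1
Accessibility: w0Rw0, w0Rw1, w1Rw1

Yes, satisfiable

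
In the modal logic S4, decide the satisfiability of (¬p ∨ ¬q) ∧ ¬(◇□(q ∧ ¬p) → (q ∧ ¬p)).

Satisfiable

1. (¬p ∨ ¬q) ∧ ¬(◇□(q ∧ ¬p) → (q ∧ ¬p)), u
2. ¬p ∨ ¬q, u   [∧-rule on 1]
3. ¬(◇□(q ∧ ¬p) → (q ∧ ¬p)), u   [∧-rule on 1]
4. ◇□(q ∧ ¬p), u   [¬→-rule on 3]
5. ¬(q ∧ ¬p), u   [¬→-rule on 3]
6. ¬q, u   [∨-rule on 2 (branches; this branch)]
7. p, u   [¬∧-rule on 5 (branches; this branch)]
8. □(q ∧ ¬p), v   [◇-rule on 4: fresh world v, uRv]
9. q ∧ ¬p, v   [□-rule on 8 via vRv]
10. q, v   [∧-rule on 9]
11. ¬p, v   [∧-rule on 9]
Accessibility: uRu, uRv, vRv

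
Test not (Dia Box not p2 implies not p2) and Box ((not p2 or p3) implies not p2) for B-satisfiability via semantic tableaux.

Unsatisfiable (every branch closes)

1. not (Dia Box not p2 implies not p2) and Box ((not p2 or p3) implies not p2), w0
2. not (Dia Box not p2 implies not p2), w0
3. Box ((not p2 or p3) implies not p2), w0
4. Dia Box not p2, w0
5. p2, w0
6. (not p2 or p3) implies not p2, w0
7. not (not p2 or p3), w0
8. not p3, w0
9. Box not p2, w1
10. (not p2 or p3) implies not p2, w1
11. not p2, w0
Accessibility: w0Rw0, w0Rw1, w1Rw0, w1Rw1
Branch closes: p2 and not p2 both at w0.
Every branch closes; the branch above is one of them.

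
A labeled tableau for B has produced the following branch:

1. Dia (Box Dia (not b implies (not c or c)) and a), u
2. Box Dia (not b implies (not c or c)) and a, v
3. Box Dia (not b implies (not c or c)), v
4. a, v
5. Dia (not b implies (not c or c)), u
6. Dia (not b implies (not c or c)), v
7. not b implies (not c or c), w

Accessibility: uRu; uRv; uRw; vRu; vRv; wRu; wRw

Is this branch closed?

There is no literal clash: for every atom and world, at most one sign appears.

No, open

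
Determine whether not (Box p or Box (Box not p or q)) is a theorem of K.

Tableau for the negation Box p or Box (Box not p or q):
1. Box p or Box (Box not p or q), 0
2. Box (Box not p or q), 0
The negation has an open branch (countermodel exists).

Invalid (countermodel exists)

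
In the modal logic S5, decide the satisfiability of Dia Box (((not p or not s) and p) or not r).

1. Dia Box (((not p or not s) and p) or not r), u
2. Box (((not p or not s) and p) or not r), v
3. ((not p or not s) and p) or not r, u
4. ((not p or not s) and p) or not r, v
5. not r, u
6. not r, v
Accessibility: uRu, uRv, vRu, vRv

Yes, satisfiable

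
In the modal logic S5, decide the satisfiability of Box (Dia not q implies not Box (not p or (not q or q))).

1. Box (Dia not q implies not Box (not p or (not q or q))), w0
2. Dia not q implies not Box (not p or (not q or q)), w0
3. not Dia not q, w0
4. q, w0
Accessibility: w0Rw0

Satisfiable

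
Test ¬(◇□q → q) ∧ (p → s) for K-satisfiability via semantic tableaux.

Satisfiable (open branch found)

1. ¬(◇□q → q) ∧ (p → s), w0
2. ¬(◇□q → q), w0
3. p → s, w0
4. ◇□q, w0
5. ¬q, w0
6. s, w0
7. □q, w1
Accessibility: w0Rw1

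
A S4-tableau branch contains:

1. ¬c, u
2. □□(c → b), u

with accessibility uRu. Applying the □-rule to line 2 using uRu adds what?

□(c → b), u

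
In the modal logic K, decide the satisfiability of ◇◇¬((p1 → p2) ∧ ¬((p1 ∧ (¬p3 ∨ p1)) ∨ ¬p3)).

1. ◇◇¬((p1 → p2) ∧ ¬((p1 ∧ (¬p3 ∨ p1)) ∨ ¬p3)), u
2. ◇¬((p1 → p2) ∧ ¬((p1 ∧ (¬p3 ∨ p1)) ∨ ¬p3)), v   [◇-rule on 1: fresh world v, uRv]
3. ¬((p1 → p2) ∧ ¬((p1 ∧ (¬p3 ∨ p1)) ∨ ¬p3)), w   [◇-rule on 2: fresh world w, vRw]
4. (p1 ∧ (¬p3 ∨ p1)) ∨ ¬p3, w   [¬∧-rule on 3 (branches; this branch)]
5. ¬p3, w   [∨-rule on 4 (branches; this branch)]
Accessibility: uRv, vRw

Satisfiable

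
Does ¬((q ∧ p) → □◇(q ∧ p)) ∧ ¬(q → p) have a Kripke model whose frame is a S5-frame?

1. ¬((q ∧ p) → □◇(q ∧ p)) ∧ ¬(q → p), 0
2. ¬((q ∧ p) → □◇(q ∧ p)), 0   [∧-rule on 1]
3. ¬(q → p), 0   [∧-rule on 1]
4. q ∧ p, 0   [¬→-rule on 2]
5. ¬□◇(q ∧ p), 0   [¬→-rule on 2]
6. q, 0   [¬→-rule on 3]
7. ¬p, 0   [¬→-rule on 3]
8. p, 0   [∧-rule on 4]
Accessibility: 0R0
Branch closes: p and ¬p both at 0.
(One branch shown.) All branches close.

No, unsatisfiable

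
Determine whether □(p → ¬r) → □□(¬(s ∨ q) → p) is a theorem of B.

Invalid (countermodel exists)

Tableau for the negation ¬(□(p → ¬r) → □□(¬(s ∨ q) → p)):
1. ¬(□(p → ¬r) → □□(¬(s ∨ q) → p)), u
2. □(p → ¬r), u
3. ¬□□(¬(s ∨ q) → p), u
4. p → ¬r, u
5. ¬r, u
6. ¬□(¬(s ∨ q) → p), v
7. p → ¬r, v
8. ¬r, v
9. ¬(¬(s ∨ q) → p), w
10. ¬(s ∨ q), w
11. ¬p, w
12. ¬s, w
13. ¬q, w
Accessibility: uRu, uRv, vRu, vRv, vRw, wRv, wRw
The negation has an open branch (countermodel exists).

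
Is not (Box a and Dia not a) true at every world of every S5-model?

Tableau for the negation Box a and Dia not a:
1. Box a and Dia not a, 0
2. Box a, 0
3. Dia not a, 0
4. a, 0
5. not a, 1
6. a, 1
Accessibility: 0R0, 0R1, 1R0, 1R1
Branch closes: a and not a both at 1.
Every branch of the negation's tableau closes; the branch above is one of them.

Yes, valid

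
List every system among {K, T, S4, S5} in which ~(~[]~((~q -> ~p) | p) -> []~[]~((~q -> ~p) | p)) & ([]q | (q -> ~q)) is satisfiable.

K

T-tableau for the formula:
1. ~(~[]~((~q -> ~p) | p) -> []~[]~((~q -> ~p) | p)) & ([]q | (q -> ~q)), w0
2. ~(~[]~((~q -> ~p) | p) -> []~[]~((~q -> ~p) | p)), w0
3. []q | (q -> ~q), w0
4. ~[]~((~q -> ~p) | p), w0
5. ~[]~[]~((~q -> ~p) | p), w0
6. []q, w0
7. q, w0
8. (~q -> ~p) | p, w1
9. q, w1
10. ~q -> ~p, w1
11. ~p, w1
12. []~((~q -> ~p) | p), w2
13. q, w2
14. ~((~q -> ~p) | p), w2
15. ~(~q -> ~p), w2
16. ~p, w2
17. ~q, w2
18. p, w2
Accessibility: w0Rw0, w0Rw1, w0Rw2, w1Rw1, w2Rw2
Branch closes: q and ~q both at w2.
Every branch closes (one shown): unsatisfiable in T, hence also in S4, S5 (every S4/S5-frame is a T-frame).
K-tableau for the formula:
1. ~(~[]~((~q -> ~p) | p) -> []~[]~((~q -> ~p) | p)) & ([]q | (q -> ~q)), w0
2. ~(~[]~((~q -> ~p) | p) -> []~[]~((~q -> ~p) | p)), w0
3. []q | (q -> ~q), w0
4. ~[]~((~q -> ~p) | p), w0
5. ~[]~[]~((~q -> ~p) | p), w0
6. q -> ~q, w0
7. ~q, w0
8. (~q -> ~p) | p, w1
9. p, w1
10. []~((~q -> ~p) | p), w2
Accessibility: w0Rw1, w0Rw2
Complete open branch: satisfiable in K.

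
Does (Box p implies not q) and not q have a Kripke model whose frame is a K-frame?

Satisfiable

1. (Box p implies not q) and not q, 0
2. Box p implies not q, 0
3. not q, 0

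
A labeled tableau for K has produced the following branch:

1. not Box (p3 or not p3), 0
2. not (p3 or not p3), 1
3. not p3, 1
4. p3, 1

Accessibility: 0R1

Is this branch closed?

Yes, closed

Both p3 and not p3 appear at 1.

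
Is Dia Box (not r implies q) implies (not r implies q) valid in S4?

Tableau for the negation not (Dia Box (not r implies q) implies (not r implies q)):
1. not (Dia Box (not r implies q) implies (not r implies q)), 0
2. Dia Box (not r implies q), 0
3. not (not r implies q), 0
4. not r, 0
5. not q, 0
6. Box (not r implies q), 1
7. not r implies q, 1
8. q, 1
Accessibility: 0R0, 0R1, 1R1
The negation has an open branch (countermodel exists).

Invalid (countermodel exists)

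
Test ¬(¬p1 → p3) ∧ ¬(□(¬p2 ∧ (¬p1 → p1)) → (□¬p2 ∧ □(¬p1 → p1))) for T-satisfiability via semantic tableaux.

1. ¬(¬p1 → p3) ∧ ¬(□(¬p2 ∧ (¬p1 → p1)) → (□¬p2 ∧ □(¬p1 → p1))), w0
2. ¬(¬p1 → p3), w0
3. ¬(□(¬p2 ∧ (¬p1 → p1)) → (□¬p2 ∧ □(¬p1 → p1))), w0
4. ¬p1, w0
5. ¬p3, w0
6. □(¬p2 ∧ (¬p1 → p1)), w0
7. ¬(□¬p2 ∧ □(¬p1 → p1)), w0
8. ¬p2 ∧ (¬p1 → p1), w0
9. ¬p2, w0
10. ¬p1 → p1, w0
11. ¬□(¬p1 → p1), w0
12. p1, w0
Accessibility: w0Rw0
Branch closes: p1 and ¬p1 both at w0.
All branches of the tableau close; one closing branch shown above.

Unsatisfiable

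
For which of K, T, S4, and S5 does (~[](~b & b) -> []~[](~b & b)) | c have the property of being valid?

T-tableau for the negation ~((~[](~b & b) -> []~[](~b & b)) | c):
1. ~((~[](~b & b) -> []~[](~b & b)) | c), u
2. ~(~[](~b & b) -> []~[](~b & b)), u   [~|-rule on 1]
3. ~c, u   [~|-rule on 1]
4. ~[](~b & b), u   [~->-rule on 2]
5. ~[]~[](~b & b), u   [~->-rule on 2]
6. ~(~b & b), v   [~[]-rule on 4: fresh world v, uRv]
7. ~b, v   [~&-rule on 6 (branches; this branch)]
8. [](~b & b), w   [~[]-rule on 5: fresh world w, uRw]
9. ~b & b, w   [[]-rule on 8 via wRw]
10. ~b, w   [&-rule on 9]
11. b, w   [&-rule on 9]
Accessibility: uRu, uRv, uRw, vRv, wRw
Branch closes: b and ~b both at w.
Every branch closes (one shown): valid in T, hence also in S4, S5 (every theorem of T is a theorem of S4 and S5).
K-tableau for the negation ~((~[](~b & b) -> []~[](~b & b)) | c):
1. ~((~[](~b & b) -> []~[](~b & b)) | c), u
2. ~(~[](~b & b) -> []~[](~b & b)), u   [~|-rule on 1]
3. ~c, u   [~|-rule on 1]
4. ~[](~b & b), u   [~->-rule on 2]
5. ~[]~[](~b & b), u   [~->-rule on 2]
6. ~(~b & b), v   [~[]-rule on 4: fresh world v, uRv]
7. ~b, v   [~&-rule on 6 (branches; this branch)]
8. [](~b & b), w   [~[]-rule on 5: fresh world w, uRw]
Accessibility: uRv, uRw
Complete open branch: countermodel on a K-frame, so not valid in K.

T, S4, S5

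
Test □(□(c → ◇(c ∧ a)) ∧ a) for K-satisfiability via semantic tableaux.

1. □(□(c → ◇(c ∧ a)) ∧ a), w0

Satisfiable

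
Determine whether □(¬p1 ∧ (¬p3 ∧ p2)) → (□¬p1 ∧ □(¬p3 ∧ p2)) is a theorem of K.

Tableau for the negation ¬(□(¬p1 ∧ (¬p3 ∧ p2)) → (□¬p1 ∧ □(¬p3 ∧ p2))):
1. ¬(□(¬p1 ∧ (¬p3 ∧ p2)) → (□¬p1 ∧ □(¬p3 ∧ p2))), u
2. □(¬p1 ∧ (¬p3 ∧ p2)), u   [¬→-rule on 1]
3. ¬(□¬p1 ∧ □(¬p3 ∧ p2)), u   [¬→-rule on 1]
4. ¬□(¬p3 ∧ p2), u   [¬∧-rule on 3 (branches; this branch)]
5. ¬(¬p3 ∧ p2), v   [¬□-rule on 4: fresh world v, uRv]
6. ¬p1 ∧ (¬p3 ∧ p2), v   [□-rule on 2 via uRv]
7. ¬p1, v   [∧-rule on 6]
8. ¬p3 ∧ p2, v   [∧-rule on 6]
9. ¬p3, v   [∧-rule on 8]
10. p2, v   [∧-rule on 8]
11. ¬p2, v   [¬∧-rule on 5 (branches; this branch)]
Accessibility: uRv
Branch closes: p2 and ¬p2 both at v.
Every branch of the negation's tableau closes; the branch above is one of them.

Yes, valid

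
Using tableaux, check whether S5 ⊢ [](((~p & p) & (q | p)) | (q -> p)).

Not valid

Tableau for the negation ~[](((~p & p) & (q | p)) | (q -> p)):
1. ~[](((~p & p) & (q | p)) | (q -> p)), 0
2. ~(((~p & p) & (q | p)) | (q -> p)), 1
3. ~((~p & p) & (q | p)), 1
4. ~(q -> p), 1
5. q, 1
6. ~p, 1
7. ~(~p & p), 1
Accessibility: 0R0, 0R1, 1R0, 1R1
The negation has an open branch (countermodel exists).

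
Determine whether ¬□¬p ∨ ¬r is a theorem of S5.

Tableau for the negation ¬(¬□¬p ∨ ¬r):
1. ¬(¬□¬p ∨ ¬r), 0
2. □¬p, 0
3. r, 0
4. ¬p, 0
Accessibility: 0R0
The negation has an open branch (countermodel exists).

Invalid (countermodel exists)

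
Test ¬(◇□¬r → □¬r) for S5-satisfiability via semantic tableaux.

Unsatisfiable (every branch closes)

1. ¬(◇□¬r → □¬r), u
2. ◇□¬r, u
3. ¬□¬r, u
4. □¬r, v
5. ¬r, u
6. ¬r, v
7. r, w
8. ¬r, w
Accessibility: uRu, uRv, uRw, vRu, vRv, vRw, wRu, wRv, wRw
Branch closes: r and ¬r both at w.
(One branch shown.) All branches close.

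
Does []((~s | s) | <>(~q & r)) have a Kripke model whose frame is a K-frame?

Satisfiable (open branch found)

1. []((~s | s) | <>(~q & r)), 0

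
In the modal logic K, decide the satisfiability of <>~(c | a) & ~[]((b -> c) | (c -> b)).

Unsatisfiable (every branch closes)

1. <>~(c | a) & ~[]((b -> c) | (c -> b)), 0
2. <>~(c | a), 0
3. ~[]((b -> c) | (c -> b)), 0
4. ~(c | a), 1
5. ~c, 1
6. ~a, 1
7. ~((b -> c) | (c -> b)), 2
8. ~(b -> c), 2
9. ~(c -> b), 2
10. b, 2
11. ~c, 2
12. c, 2
13. ~b, 2
Accessibility: 0R1, 0R2
Branch closes: c and ~c both at 2.
(One branch shown.) All branches close.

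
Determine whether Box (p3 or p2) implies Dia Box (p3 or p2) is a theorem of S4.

Tableau for the negation not (Box (p3 or p2) implies Dia Box (p3 or p2)):
1. not (Box (p3 or p2) implies Dia Box (p3 or p2)), w0
2. Box (p3 or p2), w0   [neg-implies-rule on 1]
3. not Dia Box (p3 or p2), w0   [neg-implies-rule on 1]
4. p3 or p2, w0   [Box-rule on 2 via w0Rw0]
5. not Box (p3 or p2), w0   [neg-Dia-rule on 3 via w0Rw0]
6. p2, w0   [or-rule on 4 (branches; this branch)]
7. not (p3 or p2), w1   [neg-Box-rule on 5: fresh world w1, w0Rw1]
8. not p3, w1   [neg-or-rule on 7]
9. not p2, w1   [neg-or-rule on 7]
10. p3 or p2, w1   [Box-rule on 2 via w0Rw1]
11. not Box (p3 or p2), w1   [neg-Dia-rule on 3 via w0Rw1]
12. p2, w1   [or-rule on 10 (branches; this branch)]
Accessibility: w0Rw0, w0Rw1, w1Rw1
Branch closes: p2 and not p2 both at w1.
All branches of the negation close; one closing branch shown above.

Valid in S4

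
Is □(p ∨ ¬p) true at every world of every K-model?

Tableau for the negation ¬□(p ∨ ¬p):
1. ¬□(p ∨ ¬p), w0
2. ¬(p ∨ ¬p), w1
3. ¬p, w1
4. p, w1
Accessibility: w0Rw1
Branch closes: p and ¬p both at w1.
All branches of the negation close; one closing branch shown above.

Valid in K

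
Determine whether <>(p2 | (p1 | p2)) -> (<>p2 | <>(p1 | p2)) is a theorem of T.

Yes, valid

Tableau for the negation ~(<>(p2 | (p1 | p2)) -> (<>p2 | <>(p1 | p2))):
1. ~(<>(p2 | (p1 | p2)) -> (<>p2 | <>(p1 | p2))), w0
2. <>(p2 | (p1 | p2)), w0
3. ~(<>p2 | <>(p1 | p2)), w0
4. ~<>p2, w0
5. ~<>(p1 | p2), w0
6. ~p2, w0
7. ~(p1 | p2), w0
8. ~p1, w0
9. p2 | (p1 | p2), w1
10. ~p2, w1
11. ~(p1 | p2), w1
12. ~p1, w1
13. p1 | p2, w1
14. p2, w1
Accessibility: w0Rw0, w0Rw1, w1Rw1
Branch closes: p2 and ~p2 both at w1.
Every branch of the negation's tableau closes; the branch above is one of them.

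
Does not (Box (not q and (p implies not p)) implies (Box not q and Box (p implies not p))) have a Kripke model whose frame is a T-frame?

No, unsatisfiable

1. not (Box (not q and (p implies not p)) implies (Box not q and Box (p implies not p))), 0
2. Box (not q and (p implies not p)), 0
3. not (Box not q and Box (p implies not p)), 0
4. not q and (p implies not p), 0
5. not q, 0
6. p implies not p, 0
7. not Box (p implies not p), 0
8. not p, 0
9. not (p implies not p), 1
10. p, 1
11. not q and (p implies not p), 1
12. not q, 1
13. p implies not p, 1
14. not p, 1
Accessibility: 0R0, 0R1, 1R1
Branch closes: p and not p both at 1.
(One branch shown.) All branches close.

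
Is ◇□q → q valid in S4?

Tableau for the negation ¬(◇□q → q):
1. ¬(◇□q → q), u
2. ◇□q, u
3. ¬q, u
4. □q, v
5. q, v
Accessibility: uRu, uRv, vRv
The negation has an open branch (countermodel exists).

Invalid (countermodel exists)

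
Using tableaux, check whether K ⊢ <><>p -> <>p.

Invalid (countermodel exists)

Tableau for the negation ~(<><>p -> <>p):
1. ~(<><>p -> <>p), 0
2. <><>p, 0
3. ~<>p, 0
4. <>p, 1
5. ~p, 1
6. p, 2
Accessibility: 0R1, 1R2
The negation has an open branch (countermodel exists).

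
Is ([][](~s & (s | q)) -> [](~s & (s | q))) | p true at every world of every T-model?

Valid in T

Tableau for the negation ~(([][](~s & (s | q)) -> [](~s & (s | q))) | p):
1. ~(([][](~s & (s | q)) -> [](~s & (s | q))) | p), 0
2. ~([][](~s & (s | q)) -> [](~s & (s | q))), 0   [~|-rule on 1]
3. ~p, 0   [~|-rule on 1]
4. [][](~s & (s | q)), 0   [~->-rule on 2]
5. ~[](~s & (s | q)), 0   [~->-rule on 2]
6. [](~s & (s | q)), 0   [[]-rule on 4 via 0R0]
7. ~s & (s | q), 0   [[]-rule on 6 via 0R0]
8. ~s, 0   [&-rule on 7]
9. s | q, 0   [&-rule on 7]
10. q, 0   [|-rule on 9 (branches; this branch)]
11. ~(~s & (s | q)), 1   [~[]-rule on 5: fresh world 1, 0R1]
12. [](~s & (s | q)), 1   [[]-rule on 4 via 0R1]
13. ~s & (s | q), 1   [[]-rule on 6 via 0R1]
14. ~s, 1   [&-rule on 13]
15. s | q, 1   [&-rule on 13]
16. ~(s | q), 1   [~&-rule on 11 (branches; this branch)]
17. ~q, 1   [~|-rule on 16]
18. q, 1   [|-rule on 15 (branches; this branch)]
Accessibility: 0R0, 0R1, 1R1
Branch closes: q and ~q both at 1.
All branches of the negation close; one closing branch shown above.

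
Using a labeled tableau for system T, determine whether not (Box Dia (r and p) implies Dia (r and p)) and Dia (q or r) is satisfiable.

1. not (Box Dia (r and p) implies Dia (r and p)) and Dia (q or r), u
2. not (Box Dia (r and p) implies Dia (r and p)), u   [and-rule on 1]
3. Dia (q or r), u   [and-rule on 1]
4. Box Dia (r and p), u   [neg-implies-rule on 2]
5. not Dia (r and p), u   [neg-implies-rule on 2]
6. Dia (r and p), u   [Box-rule on 4 via uRu]
7. not (r and p), u   [neg-Dia-rule on 5 via uRu]
8. not p, u   [neg-and-rule on 7 (branches; this branch)]
9. q or r, v   [Dia-rule on 3: fresh world v, uRv]
10. Dia (r and p), v   [Box-rule on 4 via uRv]
11. not (r and p), v   [neg-Dia-rule on 5 via uRv]
12. r, v   [or-rule on 9 (branches; this branch)]
13. not p, v   [neg-and-rule on 11 (branches; this branch)]
14. r and p, w   [Dia-rule on 6: fresh world w, uRw]
15. r, w   [and-rule on 14]
16. p, w   [and-rule on 14]
17. Dia (r and p), w   [Box-rule on 4 via uRw]
18. not (r and p), w   [neg-Dia-rule on 5 via uRw]
19. not p, w   [neg-and-rule on 18 (branches; this branch)]
Accessibility: uRu, uRv, uRw, vRv, wRw
Branch closes: p and not p both at w.
(One branch shown.) All branches close.

No, unsatisfiable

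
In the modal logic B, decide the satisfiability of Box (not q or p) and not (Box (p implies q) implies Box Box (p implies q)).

Satisfiable

1. Box (not q or p) and not (Box (p implies q) implies Box Box (p implies q)), u
2. Box (not q or p), u   [and-rule on 1]
3. not (Box (p implies q) implies Box Box (p implies q)), u   [and-rule on 1]
4. Box (p implies q), u   [neg-implies-rule on 3]
5. not Box Box (p implies q), u   [neg-implies-rule on 3]
6. not q or p, u   [Box-rule on 2 via uRu]
7. p implies q, u   [Box-rule on 4 via uRu]
8. p, u   [or-rule on 6 (branches; this branch)]
9. q, u   [implies-rule on 7 (branches; this branch)]
10. not Box (p implies q), v   [neg-Box-rule on 5: fresh world v, uRv]
11. not q or p, v   [Box-rule on 2 via uRv]
12. p implies q, v   [Box-rule on 4 via uRv]
13. p, v   [or-rule on 11 (branches; this branch)]
14. q, v   [implies-rule on 12 (branches; this branch)]
15. not (p implies q), w   [neg-Box-rule on 10: fresh world w, vRw]
16. p, w   [neg-implies-rule on 15]
17. not q, w   [neg-implies-rule on 15]
Accessibility: uRu, uRv, vRu, vRv, vRw, wRv, wRw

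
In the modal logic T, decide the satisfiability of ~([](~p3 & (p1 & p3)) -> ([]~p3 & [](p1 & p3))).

Unsatisfiable

1. ~([](~p3 & (p1 & p3)) -> ([]~p3 & [](p1 & p3))), w0
2. [](~p3 & (p1 & p3)), w0   [~->-rule on 1]
3. ~([]~p3 & [](p1 & p3)), w0   [~->-rule on 1]
4. ~p3 & (p1 & p3), w0   [[]-rule on 2 via w0Rw0]
5. ~p3, w0   [&-rule on 4]
6. p1 & p3, w0   [&-rule on 4]
7. p1, w0   [&-rule on 6]
8. p3, w0   [&-rule on 6]
Accessibility: w0Rw0
Branch closes: p3 and ~p3 both at w0.
Every branch closes; the branch above is one of them.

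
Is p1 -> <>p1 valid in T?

Valid

Tableau for the negation ~(p1 -> <>p1):
1. ~(p1 -> <>p1), u
2. p1, u   [~->-rule on 1]
3. ~<>p1, u   [~->-rule on 1]
4. ~p1, u   [~<>-rule on 3 via uRu]
Accessibility: uRu
Branch closes: p1 and ~p1 both at u.
All branches of the negation close; one closing branch shown above.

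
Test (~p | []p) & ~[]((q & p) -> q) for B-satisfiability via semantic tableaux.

No, unsatisfiable

1. (~p | []p) & ~[]((q & p) -> q), 0
2. ~p | []p, 0
3. ~[]((q & p) -> q), 0
4. []p, 0
5. p, 0
6. ~((q & p) -> q), 1
7. q & p, 1
8. ~q, 1
9. q, 1
10. p, 1
Accessibility: 0R0, 0R1, 1R0, 1R1
Branch closes: q and ~q both at 1.
Every branch closes; the branch above is one of them.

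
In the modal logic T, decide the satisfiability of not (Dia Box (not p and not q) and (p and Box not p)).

Satisfiable (open branch found)

1. not (Dia Box (not p and not q) and (p and Box not p)), 0
2. not (p and Box not p), 0   [neg-and-rule on 1 (branches; this branch)]
3. not Box not p, 0   [neg-and-rule on 2 (branches; this branch)]
4. p, 1   [neg-Box-rule on 3: fresh world 1, 0R1]
Accessibility: 0R0, 0R1, 1R1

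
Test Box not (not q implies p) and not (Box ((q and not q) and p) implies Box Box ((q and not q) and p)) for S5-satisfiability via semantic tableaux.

Unsatisfiable

1. Box not (not q implies p) and not (Box ((q and not q) and p) implies Box Box ((q and not q) and p)), u
2. Box not (not q implies p), u
3. not (Box ((q and not q) and p) implies Box Box ((q and not q) and p)), u
4. Box ((q and not q) and p), u
5. not Box Box ((q and not q) and p), u
6. not (not q implies p), u
7. not q, u
8. not p, u
9. (q and not q) and p, u
10. q and not q, u
11. p, u
Accessibility: uRu
Branch closes: p and not p both at u.
All branches of the tableau close; one closing branch shown above.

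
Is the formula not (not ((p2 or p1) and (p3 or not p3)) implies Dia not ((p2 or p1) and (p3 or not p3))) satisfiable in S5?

No, unsatisfiable

1. not (not ((p2 or p1) and (p3 or not p3)) implies Dia not ((p2 or p1) and (p3 or not p3))), 0
2. not ((p2 or p1) and (p3 or not p3)), 0
3. not Dia not ((p2 or p1) and (p3 or not p3)), 0
4. (p2 or p1) and (p3 or not p3), 0
5. p2 or p1, 0
6. p3 or not p3, 0
7. not (p2 or p1), 0
8. not p2, 0
9. not p1, 0
10. p1, 0
Accessibility: 0R0
Branch closes: p1 and not p1 both at 0.
Every branch closes; the branch above is one of them.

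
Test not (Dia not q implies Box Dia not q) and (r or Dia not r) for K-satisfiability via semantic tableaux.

1. not (Dia not q implies Box Dia not q) and (r or Dia not r), u
2. not (Dia not q implies Box Dia not q), u   [and-rule on 1]
3. r or Dia not r, u   [and-rule on 1]
4. Dia not q, u   [neg-implies-rule on 2]
5. not Box Dia not q, u   [neg-implies-rule on 2]
6. Dia not r, u   [or-rule on 3 (branches; this branch)]
7. not q, v   [Dia-rule on 4: fresh world v, uRv]
8. not Dia not q, w   [neg-Box-rule on 5: fresh world w, uRw]
9. not r, x   [Dia-rule on 6: fresh world x, uRx]
Accessibility: uRv, uRw, uRx

Satisfiable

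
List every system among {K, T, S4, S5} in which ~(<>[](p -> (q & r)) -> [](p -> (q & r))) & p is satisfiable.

K, T, S4

S5-tableau for the formula:
1. ~(<>[](p -> (q & r)) -> [](p -> (q & r))) & p, u
2. ~(<>[](p -> (q & r)) -> [](p -> (q & r))), u
3. p, u
4. <>[](p -> (q & r)), u
5. ~[](p -> (q & r)), u
6. [](p -> (q & r)), v
7. p -> (q & r), u
8. p -> (q & r), v
9. q & r, u
10. q, u
11. r, u
12. q & r, v
13. q, v
14. r, v
15. ~(p -> (q & r)), w
16. p, w
17. ~(q & r), w
18. p -> (q & r), w
19. ~r, w
20. q & r, w
21. q, w
22. r, w
Accessibility: uRu, uRv, uRw, vRu, vRv, vRw, wRu, wRv, wRw
Branch closes: r and ~r both at w.
Every branch closes (one shown): unsatisfiable in S5.
S4-tableau for the formula:
1. ~(<>[](p -> (q & r)) -> [](p -> (q & r))) & p, u
2. ~(<>[](p -> (q & r)) -> [](p -> (q & r))), u
3. p, u
4. <>[](p -> (q & r)), u
5. ~[](p -> (q & r)), u
6. [](p -> (q & r)), v
7. p -> (q & r), v
8. q & r, v
9. q, v
10. r, v
11. ~(p -> (q & r)), w
12. p, w
13. ~(q & r), w
14. ~r, w
Accessibility: uRu, uRv, uRw, vRv, wRw
Complete open branch: satisfiable in S4, hence also in K, T (this S4-model is also a K-model and a T-model).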